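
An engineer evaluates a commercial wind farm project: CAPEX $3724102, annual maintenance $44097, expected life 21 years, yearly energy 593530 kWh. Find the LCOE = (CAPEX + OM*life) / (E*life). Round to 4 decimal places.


Total cost = CAPEX + OM * lifetime = 3724102 + 44097 * 21 = 3724102 + 926037 = 4650139
Total generation = annual * lifetime = 593530 * 21 = 12464130 kWh
LCOE = 4650139 / 12464130
LCOE = 0.3731 $/kWh

0.3731


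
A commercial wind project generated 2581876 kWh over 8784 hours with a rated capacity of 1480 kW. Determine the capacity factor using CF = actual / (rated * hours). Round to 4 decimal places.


Capacity factor = actual output / maximum possible output
Maximum possible = rated * hours = 1480 * 8784 = 13000320 kWh
CF = 2581876 / 13000320
CF = 0.1986

0.1986


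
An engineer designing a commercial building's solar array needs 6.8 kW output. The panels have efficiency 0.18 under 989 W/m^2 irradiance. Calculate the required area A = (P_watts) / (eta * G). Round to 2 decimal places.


Convert target power to watts: P = 6.8 * 1000 = 6800.0 W
Compute denominator: eta * G = 0.18 * 989 = 178.02
Required area A = P / (eta * G) = 6800.0 / 178.02
A = 38.20 m^2

38.20


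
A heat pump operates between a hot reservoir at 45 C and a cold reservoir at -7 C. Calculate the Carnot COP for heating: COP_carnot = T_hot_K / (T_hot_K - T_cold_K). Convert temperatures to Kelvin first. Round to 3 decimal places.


Convert to Kelvin:
  T_hot = 45 + 273.15 = 318.15 K
  T_cold = -7 + 273.15 = 266.15 K
Apply Carnot COP formula:
  COP = T_hot_K / (T_hot_K - T_cold_K) = 318.15 / 52.0
  COP = 6.118

6.118


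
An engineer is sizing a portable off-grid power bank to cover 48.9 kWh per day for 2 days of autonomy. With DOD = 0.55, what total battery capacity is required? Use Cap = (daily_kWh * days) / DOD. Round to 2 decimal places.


Total energy needed = daily * days = 48.9 * 2 = 97.8 kWh
Account for depth of discharge:
  Cap = total_energy / DOD = 97.8 / 0.55
  Cap = 177.82 kWh

177.82


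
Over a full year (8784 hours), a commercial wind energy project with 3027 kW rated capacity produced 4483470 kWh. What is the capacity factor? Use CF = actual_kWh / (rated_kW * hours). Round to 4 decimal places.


Capacity factor = actual output / maximum possible output
Maximum possible = rated * hours = 3027 * 8784 = 26589168 kWh
CF = 4483470 / 26589168
CF = 0.1686

0.1686


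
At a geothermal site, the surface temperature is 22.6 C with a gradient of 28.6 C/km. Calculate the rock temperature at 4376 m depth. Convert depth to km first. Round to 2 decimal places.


Convert depth to km: 4376 / 1000 = 4.376 km
Temperature increase = gradient * depth_km = 28.6 * 4.376 = 125.15 C
Temperature at depth = T_surface + delta_T = 22.6 + 125.15
T = 147.75 C

147.75


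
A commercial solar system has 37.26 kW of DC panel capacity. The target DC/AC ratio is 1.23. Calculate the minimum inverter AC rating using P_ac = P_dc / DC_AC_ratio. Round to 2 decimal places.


The inverter AC capacity is determined by the DC/AC ratio.
Given: P_dc = 37.26 kW, DC/AC ratio = 1.23
P_ac = P_dc / ratio = 37.26 / 1.23
P_ac = 30.29 kW

30.29


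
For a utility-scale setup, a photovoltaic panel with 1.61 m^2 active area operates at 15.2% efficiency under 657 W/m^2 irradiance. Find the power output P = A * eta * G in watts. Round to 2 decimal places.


Use the solar power formula P = A * eta * G.
Given: A = 1.61 m^2, eta = 0.152, G = 657 W/m^2
P = 1.61 * 0.152 * 657
P = 160.78 W

160.78


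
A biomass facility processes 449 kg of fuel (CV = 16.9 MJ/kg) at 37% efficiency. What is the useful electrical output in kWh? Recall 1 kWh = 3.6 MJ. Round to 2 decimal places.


Total energy = mass * CV = 449 * 16.9 = 7588.1 MJ
Useful energy = total * eta = 7588.1 * 0.37 = 2807.6 MJ
Convert to kWh: 2807.6 / 3.6
Useful energy = 779.89 kWh

779.89


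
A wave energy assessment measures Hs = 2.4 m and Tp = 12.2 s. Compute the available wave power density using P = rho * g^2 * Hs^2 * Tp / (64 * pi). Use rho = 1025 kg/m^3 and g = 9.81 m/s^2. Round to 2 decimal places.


Apply wave power formula:
  g^2 = 9.81^2 = 96.2361
  Hs^2 = 2.4^2 = 5.76
  Numerator = rho * g^2 * Hs^2 * Tp = 1025 * 96.2361 * 5.76 * 12.2 = 6931770.8
  Denominator = 64 * pi = 201.0619
  P = 6931770.8 / 201.0619 = 34475.80 W/m

34475.80


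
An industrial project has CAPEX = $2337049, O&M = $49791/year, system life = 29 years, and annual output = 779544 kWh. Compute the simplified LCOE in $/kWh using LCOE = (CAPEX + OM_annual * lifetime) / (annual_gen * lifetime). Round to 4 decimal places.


Total cost = CAPEX + OM * lifetime = 2337049 + 49791 * 29 = 2337049 + 1443939 = 3780988
Total generation = annual * lifetime = 779544 * 29 = 22606776 kWh
LCOE = 3780988 / 22606776
LCOE = 0.1673 $/kWh

0.1673


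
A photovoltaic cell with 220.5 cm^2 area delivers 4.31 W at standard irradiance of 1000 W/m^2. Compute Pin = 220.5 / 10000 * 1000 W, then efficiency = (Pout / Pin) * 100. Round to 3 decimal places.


First compute the input power:
  Pin = area_cm2 / 10000 * G = 220.5 / 10000 * 1000 = 22.05 W
Then compute efficiency:
  Efficiency = (Pout / Pin) * 100 = (4.31 / 22.05) * 100
  Efficiency = 19.546%

19.546


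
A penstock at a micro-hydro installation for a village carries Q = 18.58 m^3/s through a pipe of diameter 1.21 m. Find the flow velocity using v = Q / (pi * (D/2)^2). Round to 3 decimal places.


Compute pipe cross-sectional area:
  A = pi * (D/2)^2 = pi * (1.21/2)^2 = 1.1499 m^2
Calculate velocity:
  v = Q / A = 18.58 / 1.1499
  v = 16.158 m/s

16.158


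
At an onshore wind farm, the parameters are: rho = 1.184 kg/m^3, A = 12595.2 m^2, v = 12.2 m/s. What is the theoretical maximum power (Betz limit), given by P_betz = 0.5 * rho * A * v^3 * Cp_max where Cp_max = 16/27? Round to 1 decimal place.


The Betz coefficient Cp_max = 16/27 = 0.5926
v^3 = 12.2^3 = 1815.848
P_betz = 0.5 * rho * A * v^3 * Cp_max
P_betz = 0.5 * 1.184 * 12595.2 * 1815.848 * 0.5926
P_betz = 8023474.7 W

8023474.7


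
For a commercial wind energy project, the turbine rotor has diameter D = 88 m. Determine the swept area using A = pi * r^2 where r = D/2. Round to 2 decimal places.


Compute the rotor radius:
  r = D / 2 = 88 / 2 = 44.0 m
Calculate swept area:
  A = pi * r^2 = pi * 44.0^2
  A = 6082.12 m^2

6082.12


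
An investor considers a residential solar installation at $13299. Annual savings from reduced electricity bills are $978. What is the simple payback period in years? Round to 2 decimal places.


Simple payback period = initial cost / annual savings
Payback = 13299 / 978
Payback = 13.60 years

13.60


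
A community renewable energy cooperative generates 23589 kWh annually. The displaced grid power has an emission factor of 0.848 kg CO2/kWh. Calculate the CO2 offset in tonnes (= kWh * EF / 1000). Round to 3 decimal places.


CO2 offset in kg = generation * emission_factor
CO2 offset = 23589 * 0.848 = 20003.47 kg
Convert to tonnes:
  CO2 offset = 20003.47 / 1000 = 20.003 tonnes

20.003


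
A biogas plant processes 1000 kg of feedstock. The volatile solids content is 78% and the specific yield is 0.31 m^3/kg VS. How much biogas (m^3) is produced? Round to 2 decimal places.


Compute volatile solids:
  VS = mass * VS_fraction = 1000 * 0.78 = 780.0 kg
Calculate biogas volume:
  Biogas = VS * specific_yield = 780.0 * 0.31
  Biogas = 241.80 m^3

241.80


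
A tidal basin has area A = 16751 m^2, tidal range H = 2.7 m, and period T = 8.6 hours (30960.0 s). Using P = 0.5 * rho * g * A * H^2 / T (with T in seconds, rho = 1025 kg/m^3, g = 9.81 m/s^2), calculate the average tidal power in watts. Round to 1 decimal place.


Convert period to seconds: T = 8.6 * 3600 = 30960.0 s
H^2 = 2.7^2 = 7.29
P = 0.5 * rho * g * A * H^2 / T
P = 0.5 * 1025 * 9.81 * 16751 * 7.29 / 30960.0
P = 19830.3 W

19830.3


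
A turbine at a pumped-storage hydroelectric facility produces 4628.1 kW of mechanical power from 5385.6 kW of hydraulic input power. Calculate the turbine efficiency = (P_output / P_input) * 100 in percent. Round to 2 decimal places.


Turbine efficiency = (output power / input power) * 100
eta = (4628.1 / 5385.6) * 100
eta = 85.93%

85.93


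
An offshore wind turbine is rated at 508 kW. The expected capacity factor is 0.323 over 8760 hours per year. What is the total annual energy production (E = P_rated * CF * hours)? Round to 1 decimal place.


Annual energy = rated_kW * capacity_factor * hours_per_year
Given: P_rated = 508 kW, CF = 0.323, hours = 8760
E = 508 * 0.323 * 8760
E = 1437375.8 kWh

1437375.8


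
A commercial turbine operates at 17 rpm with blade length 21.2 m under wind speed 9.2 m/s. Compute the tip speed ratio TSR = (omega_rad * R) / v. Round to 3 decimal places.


Convert rotational speed to rad/s:
  omega = 17 * 2 * pi / 60 = 1.7802 rad/s
Compute tip speed:
  v_tip = omega * R = 1.7802 * 21.2 = 37.741 m/s
Tip speed ratio:
  TSR = v_tip / v_wind = 37.741 / 9.2 = 4.102

4.102


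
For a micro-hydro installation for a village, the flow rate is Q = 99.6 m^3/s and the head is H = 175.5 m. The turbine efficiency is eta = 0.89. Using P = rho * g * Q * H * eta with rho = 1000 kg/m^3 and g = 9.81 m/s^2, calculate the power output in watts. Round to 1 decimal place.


Apply the hydropower formula P = rho * g * Q * H * eta
rho * g = 1000 * 9.81 = 9810.0
P = 9810.0 * 99.6 * 175.5 * 0.89
P = 152614385.8 W

152614385.8


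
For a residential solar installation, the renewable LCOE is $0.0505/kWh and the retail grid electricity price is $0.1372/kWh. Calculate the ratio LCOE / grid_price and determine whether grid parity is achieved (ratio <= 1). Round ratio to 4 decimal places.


Compare LCOE to grid price:
  LCOE = $0.0505/kWh, Grid price = $0.1372/kWh
  Ratio = LCOE / grid_price = 0.0505 / 0.1372 = 0.3681
  Grid parity achieved (ratio <= 1)? yes

0.3681


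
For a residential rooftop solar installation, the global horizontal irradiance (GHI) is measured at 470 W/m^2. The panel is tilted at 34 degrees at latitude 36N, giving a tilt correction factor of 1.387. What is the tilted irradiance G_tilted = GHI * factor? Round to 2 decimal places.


Identify the given values:
  GHI = 470 W/m^2, tilt correction factor = 1.387
Apply the formula G_tilted = GHI * factor:
  G_tilted = 470 * 1.387
  G_tilted = 651.89 W/m^2

651.89


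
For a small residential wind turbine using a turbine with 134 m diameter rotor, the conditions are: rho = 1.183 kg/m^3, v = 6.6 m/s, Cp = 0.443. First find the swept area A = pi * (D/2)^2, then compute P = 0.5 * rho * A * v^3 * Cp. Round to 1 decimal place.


Step 1 -- Compute swept area:
  A = pi * (D/2)^2 = pi * (134/2)^2 = 14102.61 m^2
Step 2 -- Apply wind power equation:
  P = 0.5 * rho * A * v^3 * Cp
  v^3 = 6.6^3 = 287.496
  P = 0.5 * 1.183 * 14102.61 * 287.496 * 0.443
  P = 1062404.2 W

1062404.2


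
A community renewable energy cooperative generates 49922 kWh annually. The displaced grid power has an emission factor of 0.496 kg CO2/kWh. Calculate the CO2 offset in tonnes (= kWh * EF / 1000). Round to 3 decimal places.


CO2 offset in kg = generation * emission_factor
CO2 offset = 49922 * 0.496 = 24761.31 kg
Convert to tonnes:
  CO2 offset = 24761.31 / 1000 = 24.761 tonnes

24.761


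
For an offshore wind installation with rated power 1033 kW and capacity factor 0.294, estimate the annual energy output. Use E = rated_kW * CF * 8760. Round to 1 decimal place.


Annual energy = rated_kW * capacity_factor * hours_per_year
Given: P_rated = 1033 kW, CF = 0.294, hours = 8760
E = 1033 * 0.294 * 8760
E = 2660429.5 kWh

2660429.5


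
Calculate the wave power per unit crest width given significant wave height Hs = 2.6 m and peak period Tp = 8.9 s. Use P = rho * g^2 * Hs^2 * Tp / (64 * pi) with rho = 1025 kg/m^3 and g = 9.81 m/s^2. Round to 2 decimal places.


Apply wave power formula:
  g^2 = 9.81^2 = 96.2361
  Hs^2 = 2.6^2 = 6.76
  Numerator = rho * g^2 * Hs^2 * Tp = 1025 * 96.2361 * 6.76 * 8.9 = 5934697.44
  Denominator = 64 * pi = 201.0619
  P = 5934697.44 / 201.0619 = 29516.76 W/m

29516.76


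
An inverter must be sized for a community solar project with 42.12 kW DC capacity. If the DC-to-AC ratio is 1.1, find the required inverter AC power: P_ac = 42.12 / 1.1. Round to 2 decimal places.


The inverter AC capacity is determined by the DC/AC ratio.
Given: P_dc = 42.12 kW, DC/AC ratio = 1.1
P_ac = P_dc / ratio = 42.12 / 1.1
P_ac = 38.29 kW

38.29


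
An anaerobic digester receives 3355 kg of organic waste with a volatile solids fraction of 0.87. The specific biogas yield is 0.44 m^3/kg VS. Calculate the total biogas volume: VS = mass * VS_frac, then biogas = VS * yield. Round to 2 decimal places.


Compute volatile solids:
  VS = mass * VS_fraction = 3355 * 0.87 = 2918.85 kg
Calculate biogas volume:
  Biogas = VS * specific_yield = 2918.85 * 0.44
  Biogas = 1284.29 m^3

1284.29


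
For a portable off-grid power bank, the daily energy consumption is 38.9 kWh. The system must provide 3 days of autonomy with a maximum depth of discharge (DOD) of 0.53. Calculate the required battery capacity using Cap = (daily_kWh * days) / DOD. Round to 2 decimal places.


Total energy needed = daily * days = 38.9 * 3 = 116.7 kWh
Account for depth of discharge:
  Cap = total_energy / DOD = 116.7 / 0.53
  Cap = 220.19 kWh

220.19


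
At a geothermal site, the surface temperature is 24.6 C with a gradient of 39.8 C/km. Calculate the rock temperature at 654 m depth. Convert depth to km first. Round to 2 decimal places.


Convert depth to km: 654 / 1000 = 0.654 km
Temperature increase = gradient * depth_km = 39.8 * 0.654 = 26.03 C
Temperature at depth = T_surface + delta_T = 24.6 + 26.03
T = 50.63 C

50.63


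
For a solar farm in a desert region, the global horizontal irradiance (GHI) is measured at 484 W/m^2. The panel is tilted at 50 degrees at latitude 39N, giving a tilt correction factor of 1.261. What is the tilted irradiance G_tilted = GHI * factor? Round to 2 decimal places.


Identify the given values:
  GHI = 484 W/m^2, tilt correction factor = 1.261
Apply the formula G_tilted = GHI * factor:
  G_tilted = 484 * 1.261
  G_tilted = 610.32 W/m^2

610.32


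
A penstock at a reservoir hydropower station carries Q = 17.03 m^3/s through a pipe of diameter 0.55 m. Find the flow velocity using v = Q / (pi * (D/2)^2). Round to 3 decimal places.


Compute pipe cross-sectional area:
  A = pi * (D/2)^2 = pi * (0.55/2)^2 = 0.2376 m^2
Calculate velocity:
  v = Q / A = 17.03 / 0.2376
  v = 71.680 m/s

71.680


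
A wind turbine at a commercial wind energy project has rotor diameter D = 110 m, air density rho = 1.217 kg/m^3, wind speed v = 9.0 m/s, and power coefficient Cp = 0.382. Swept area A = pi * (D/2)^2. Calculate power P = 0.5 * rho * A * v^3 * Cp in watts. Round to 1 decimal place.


Step 1 -- Compute swept area:
  A = pi * (D/2)^2 = pi * (110/2)^2 = 9503.32 m^2
Step 2 -- Apply wind power equation:
  P = 0.5 * rho * A * v^3 * Cp
  v^3 = 9.0^3 = 729.0
  P = 0.5 * 1.217 * 9503.32 * 729.0 * 0.382
  P = 1610373.9 W

1610373.9


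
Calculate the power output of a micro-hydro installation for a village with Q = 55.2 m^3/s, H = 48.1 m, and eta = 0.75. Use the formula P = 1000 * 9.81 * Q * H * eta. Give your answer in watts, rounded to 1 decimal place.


Apply the hydropower formula P = rho * g * Q * H * eta
rho * g = 1000 * 9.81 = 9810.0
P = 9810.0 * 55.2 * 48.1 * 0.75
P = 19535045.4 W

19535045.4


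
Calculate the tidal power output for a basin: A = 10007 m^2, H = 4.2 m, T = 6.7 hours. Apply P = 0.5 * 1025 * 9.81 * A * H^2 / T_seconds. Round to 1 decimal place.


Convert period to seconds: T = 6.7 * 3600 = 24120.0 s
H^2 = 4.2^2 = 17.64
P = 0.5 * rho * g * A * H^2 / T
P = 0.5 * 1025 * 9.81 * 10007 * 17.64 / 24120.0
P = 36794.9 W

36794.9


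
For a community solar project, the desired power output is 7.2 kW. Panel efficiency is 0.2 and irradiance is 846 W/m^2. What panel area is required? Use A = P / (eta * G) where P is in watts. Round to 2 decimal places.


Convert target power to watts: P = 7.2 * 1000 = 7200.0 W
Compute denominator: eta * G = 0.2 * 846 = 169.2
Required area A = P / (eta * G) = 7200.0 / 169.2
A = 42.55 m^2

42.55


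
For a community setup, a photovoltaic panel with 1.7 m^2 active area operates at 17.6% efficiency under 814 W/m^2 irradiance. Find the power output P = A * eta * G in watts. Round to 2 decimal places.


Use the solar power formula P = A * eta * G.
Given: A = 1.7 m^2, eta = 0.176, G = 814 W/m^2
P = 1.7 * 0.176 * 814
P = 243.55 W

243.55


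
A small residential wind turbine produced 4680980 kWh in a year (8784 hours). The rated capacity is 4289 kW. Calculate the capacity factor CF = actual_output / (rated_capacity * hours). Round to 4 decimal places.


Capacity factor = actual output / maximum possible output
Maximum possible = rated * hours = 4289 * 8784 = 37674576 kWh
CF = 4680980 / 37674576
CF = 0.1242

0.1242


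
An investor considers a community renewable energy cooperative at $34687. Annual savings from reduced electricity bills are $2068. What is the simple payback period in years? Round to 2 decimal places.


Simple payback period = initial cost / annual savings
Payback = 34687 / 2068
Payback = 16.77 years

16.77


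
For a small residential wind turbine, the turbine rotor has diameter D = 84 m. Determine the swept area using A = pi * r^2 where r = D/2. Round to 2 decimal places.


Compute the rotor radius:
  r = D / 2 = 84 / 2 = 42.0 m
Calculate swept area:
  A = pi * r^2 = pi * 42.0^2
  A = 5541.77 m^2

5541.77


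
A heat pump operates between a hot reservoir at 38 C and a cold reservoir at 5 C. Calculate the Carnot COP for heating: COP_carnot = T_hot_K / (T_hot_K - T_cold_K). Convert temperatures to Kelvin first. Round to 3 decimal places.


Convert to Kelvin:
  T_hot = 38 + 273.15 = 311.15 K
  T_cold = 5 + 273.15 = 278.15 K
Apply Carnot COP formula:
  COP = T_hot_K / (T_hot_K - T_cold_K) = 311.15 / 33.0
  COP = 9.429

9.429


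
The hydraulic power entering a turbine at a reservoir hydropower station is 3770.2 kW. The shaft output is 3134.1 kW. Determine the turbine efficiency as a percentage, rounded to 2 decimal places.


Turbine efficiency = (output power / input power) * 100
eta = (3134.1 / 3770.2) * 100
eta = 83.13%

83.13


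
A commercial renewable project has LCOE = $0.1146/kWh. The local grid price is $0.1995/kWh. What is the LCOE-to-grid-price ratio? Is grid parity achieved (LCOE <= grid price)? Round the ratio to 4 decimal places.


Compare LCOE to grid price:
  LCOE = $0.1146/kWh, Grid price = $0.1995/kWh
  Ratio = LCOE / grid_price = 0.1146 / 0.1995 = 0.5744
  Grid parity achieved (ratio <= 1)? yes

0.5744


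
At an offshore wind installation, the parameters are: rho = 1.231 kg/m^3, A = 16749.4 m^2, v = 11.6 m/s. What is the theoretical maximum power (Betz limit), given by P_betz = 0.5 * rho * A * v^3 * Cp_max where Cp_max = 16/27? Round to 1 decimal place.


The Betz coefficient Cp_max = 16/27 = 0.5926
v^3 = 11.6^3 = 1560.896
P_betz = 0.5 * rho * A * v^3 * Cp_max
P_betz = 0.5 * 1.231 * 16749.4 * 1560.896 * 0.5926
P_betz = 9535808.0 W

9535808.0


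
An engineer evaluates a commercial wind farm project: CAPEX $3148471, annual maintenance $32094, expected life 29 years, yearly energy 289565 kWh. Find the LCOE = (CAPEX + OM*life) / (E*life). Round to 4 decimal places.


Total cost = CAPEX + OM * lifetime = 3148471 + 32094 * 29 = 3148471 + 930726 = 4079197
Total generation = annual * lifetime = 289565 * 29 = 8397385 kWh
LCOE = 4079197 / 8397385
LCOE = 0.4858 $/kWh

0.4858


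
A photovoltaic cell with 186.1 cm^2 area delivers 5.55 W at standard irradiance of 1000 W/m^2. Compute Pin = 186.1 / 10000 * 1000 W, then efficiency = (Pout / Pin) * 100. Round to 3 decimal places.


First compute the input power:
  Pin = area_cm2 / 10000 * G = 186.1 / 10000 * 1000 = 18.61 W
Then compute efficiency:
  Efficiency = (Pout / Pin) * 100 = (5.55 / 18.61) * 100
  Efficiency = 29.823%

29.823


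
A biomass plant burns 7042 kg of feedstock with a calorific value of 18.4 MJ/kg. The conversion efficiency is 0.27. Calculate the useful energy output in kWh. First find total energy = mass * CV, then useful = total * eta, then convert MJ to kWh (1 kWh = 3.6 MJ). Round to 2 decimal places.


Total energy = mass * CV = 7042 * 18.4 = 129572.8 MJ
Useful energy = total * eta = 129572.8 * 0.27 = 34984.66 MJ
Convert to kWh: 34984.66 / 3.6
Useful energy = 9717.96 kWh

9717.96


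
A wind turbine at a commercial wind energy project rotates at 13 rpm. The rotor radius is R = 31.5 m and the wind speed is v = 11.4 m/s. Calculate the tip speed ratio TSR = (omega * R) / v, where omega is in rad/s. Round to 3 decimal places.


Convert rotational speed to rad/s:
  omega = 13 * 2 * pi / 60 = 1.3614 rad/s
Compute tip speed:
  v_tip = omega * R = 1.3614 * 31.5 = 42.883 m/s
Tip speed ratio:
  TSR = v_tip / v_wind = 42.883 / 11.4 = 3.762

3.762


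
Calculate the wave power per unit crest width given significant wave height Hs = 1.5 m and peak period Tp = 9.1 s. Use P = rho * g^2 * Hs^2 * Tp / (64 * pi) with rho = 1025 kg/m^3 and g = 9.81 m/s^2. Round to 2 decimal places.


Apply wave power formula:
  g^2 = 9.81^2 = 96.2361
  Hs^2 = 1.5^2 = 2.25
  Numerator = rho * g^2 * Hs^2 * Tp = 1025 * 96.2361 * 2.25 * 9.1 = 2019695.0
  Denominator = 64 * pi = 201.0619
  P = 2019695.0 / 201.0619 = 10045.14 W/m

10045.14


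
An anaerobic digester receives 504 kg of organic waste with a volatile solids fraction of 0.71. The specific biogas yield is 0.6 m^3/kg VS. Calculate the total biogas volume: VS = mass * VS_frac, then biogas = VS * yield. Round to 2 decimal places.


Compute volatile solids:
  VS = mass * VS_fraction = 504 * 0.71 = 357.84 kg
Calculate biogas volume:
  Biogas = VS * specific_yield = 357.84 * 0.6
  Biogas = 214.70 m^3

214.70


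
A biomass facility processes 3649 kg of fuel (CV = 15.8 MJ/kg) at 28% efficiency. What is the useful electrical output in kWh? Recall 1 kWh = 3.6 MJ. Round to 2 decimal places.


Total energy = mass * CV = 3649 * 15.8 = 57654.2 MJ
Useful energy = total * eta = 57654.2 * 0.28 = 16143.18 MJ
Convert to kWh: 16143.18 / 3.6
Useful energy = 4484.22 kWh

4484.22


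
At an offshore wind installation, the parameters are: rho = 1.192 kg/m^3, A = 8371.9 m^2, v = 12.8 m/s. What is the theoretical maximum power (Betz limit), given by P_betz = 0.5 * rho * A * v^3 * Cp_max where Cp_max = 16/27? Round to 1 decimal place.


The Betz coefficient Cp_max = 16/27 = 0.5926
v^3 = 12.8^3 = 2097.152
P_betz = 0.5 * rho * A * v^3 * Cp_max
P_betz = 0.5 * 1.192 * 8371.9 * 2097.152 * 0.5926
P_betz = 6200924.2 W

6200924.2


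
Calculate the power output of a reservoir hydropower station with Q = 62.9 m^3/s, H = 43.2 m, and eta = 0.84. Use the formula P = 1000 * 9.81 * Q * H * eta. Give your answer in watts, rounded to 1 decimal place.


Apply the hydropower formula P = rho * g * Q * H * eta
rho * g = 1000 * 9.81 = 9810.0
P = 9810.0 * 62.9 * 43.2 * 0.84
P = 22391474.1 W

22391474.1


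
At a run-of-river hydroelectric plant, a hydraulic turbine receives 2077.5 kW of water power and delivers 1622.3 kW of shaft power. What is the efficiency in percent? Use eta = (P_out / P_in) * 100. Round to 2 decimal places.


Turbine efficiency = (output power / input power) * 100
eta = (1622.3 / 2077.5) * 100
eta = 78.09%

78.09


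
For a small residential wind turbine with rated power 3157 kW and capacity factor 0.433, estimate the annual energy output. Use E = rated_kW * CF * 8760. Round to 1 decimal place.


Annual energy = rated_kW * capacity_factor * hours_per_year
Given: P_rated = 3157 kW, CF = 0.433, hours = 8760
E = 3157 * 0.433 * 8760
E = 11974753.6 kWh

11974753.6


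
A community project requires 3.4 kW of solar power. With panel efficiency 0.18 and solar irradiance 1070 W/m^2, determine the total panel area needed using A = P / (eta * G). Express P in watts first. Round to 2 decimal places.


Convert target power to watts: P = 3.4 * 1000 = 3400.0 W
Compute denominator: eta * G = 0.18 * 1070 = 192.6
Required area A = P / (eta * G) = 3400.0 / 192.6
A = 17.65 m^2

17.65


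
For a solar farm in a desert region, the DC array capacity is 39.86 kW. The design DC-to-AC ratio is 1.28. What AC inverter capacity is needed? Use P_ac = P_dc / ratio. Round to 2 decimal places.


The inverter AC capacity is determined by the DC/AC ratio.
Given: P_dc = 39.86 kW, DC/AC ratio = 1.28
P_ac = P_dc / ratio = 39.86 / 1.28
P_ac = 31.14 kW

31.14


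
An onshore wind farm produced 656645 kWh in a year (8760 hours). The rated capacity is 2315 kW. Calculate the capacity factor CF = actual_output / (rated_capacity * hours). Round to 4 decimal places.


Capacity factor = actual output / maximum possible output
Maximum possible = rated * hours = 2315 * 8760 = 20279400 kWh
CF = 656645 / 20279400
CF = 0.0324

0.0324


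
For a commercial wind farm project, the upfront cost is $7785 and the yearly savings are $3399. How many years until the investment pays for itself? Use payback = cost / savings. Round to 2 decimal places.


Simple payback period = initial cost / annual savings
Payback = 7785 / 3399
Payback = 2.29 years

2.29


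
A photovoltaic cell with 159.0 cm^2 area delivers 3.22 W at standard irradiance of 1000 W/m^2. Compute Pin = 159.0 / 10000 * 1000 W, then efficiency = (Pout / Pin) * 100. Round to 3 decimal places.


First compute the input power:
  Pin = area_cm2 / 10000 * G = 159.0 / 10000 * 1000 = 15.9 W
Then compute efficiency:
  Efficiency = (Pout / Pin) * 100 = (3.22 / 15.9) * 100
  Efficiency = 20.252%

20.252


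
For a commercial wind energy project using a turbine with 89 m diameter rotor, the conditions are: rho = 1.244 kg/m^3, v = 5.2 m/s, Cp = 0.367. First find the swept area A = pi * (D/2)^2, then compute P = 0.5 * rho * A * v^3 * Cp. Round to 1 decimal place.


Step 1 -- Compute swept area:
  A = pi * (D/2)^2 = pi * (89/2)^2 = 6221.14 m^2
Step 2 -- Apply wind power equation:
  P = 0.5 * rho * A * v^3 * Cp
  v^3 = 5.2^3 = 140.608
  P = 0.5 * 1.244 * 6221.14 * 140.608 * 0.367
  P = 199680.8 W

199680.8


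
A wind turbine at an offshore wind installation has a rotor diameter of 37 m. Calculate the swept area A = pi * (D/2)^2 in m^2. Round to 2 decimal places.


Compute the rotor radius:
  r = D / 2 = 37 / 2 = 18.5 m
Calculate swept area:
  A = pi * r^2 = pi * 18.5^2
  A = 1075.21 m^2

1075.21


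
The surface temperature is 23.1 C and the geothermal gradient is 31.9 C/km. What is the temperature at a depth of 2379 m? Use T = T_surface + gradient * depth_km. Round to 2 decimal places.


Convert depth to km: 2379 / 1000 = 2.379 km
Temperature increase = gradient * depth_km = 31.9 * 2.379 = 75.89 C
Temperature at depth = T_surface + delta_T = 23.1 + 75.89
T = 98.99 C

98.99


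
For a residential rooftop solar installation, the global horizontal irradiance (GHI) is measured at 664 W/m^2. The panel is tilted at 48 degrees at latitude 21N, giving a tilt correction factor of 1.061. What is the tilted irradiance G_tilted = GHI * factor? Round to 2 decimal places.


Identify the given values:
  GHI = 664 W/m^2, tilt correction factor = 1.061
Apply the formula G_tilted = GHI * factor:
  G_tilted = 664 * 1.061
  G_tilted = 704.50 W/m^2

704.50


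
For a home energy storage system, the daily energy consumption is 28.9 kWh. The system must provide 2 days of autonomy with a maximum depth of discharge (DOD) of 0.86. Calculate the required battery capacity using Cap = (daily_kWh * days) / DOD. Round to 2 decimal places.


Total energy needed = daily * days = 28.9 * 2 = 57.8 kWh
Account for depth of discharge:
  Cap = total_energy / DOD = 57.8 / 0.86
  Cap = 67.21 kWh

67.21


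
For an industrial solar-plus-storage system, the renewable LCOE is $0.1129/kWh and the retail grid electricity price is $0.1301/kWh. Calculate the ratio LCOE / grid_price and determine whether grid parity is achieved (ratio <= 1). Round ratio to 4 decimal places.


Compare LCOE to grid price:
  LCOE = $0.1129/kWh, Grid price = $0.1301/kWh
  Ratio = LCOE / grid_price = 0.1129 / 0.1301 = 0.8678
  Grid parity achieved (ratio <= 1)? yes

0.8678


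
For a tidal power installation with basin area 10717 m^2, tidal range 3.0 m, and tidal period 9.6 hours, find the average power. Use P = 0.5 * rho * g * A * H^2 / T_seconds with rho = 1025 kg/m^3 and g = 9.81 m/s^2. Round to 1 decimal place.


Convert period to seconds: T = 9.6 * 3600 = 34560.0 s
H^2 = 3.0^2 = 9.0
P = 0.5 * rho * g * A * H^2 / T
P = 0.5 * 1025 * 9.81 * 10717 * 9.0 / 34560.0
P = 14031.5 W

14031.5


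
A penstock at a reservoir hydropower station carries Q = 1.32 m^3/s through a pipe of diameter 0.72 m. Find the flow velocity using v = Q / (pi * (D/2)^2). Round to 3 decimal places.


Compute pipe cross-sectional area:
  A = pi * (D/2)^2 = pi * (0.72/2)^2 = 0.4072 m^2
Calculate velocity:
  v = Q / A = 1.32 / 0.4072
  v = 3.242 m/s

3.242


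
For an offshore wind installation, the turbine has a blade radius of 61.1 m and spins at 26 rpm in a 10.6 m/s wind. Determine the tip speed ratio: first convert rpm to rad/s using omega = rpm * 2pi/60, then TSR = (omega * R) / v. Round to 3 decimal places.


Convert rotational speed to rad/s:
  omega = 26 * 2 * pi / 60 = 2.7227 rad/s
Compute tip speed:
  v_tip = omega * R = 2.7227 * 61.1 = 166.358 m/s
Tip speed ratio:
  TSR = v_tip / v_wind = 166.358 / 10.6 = 15.694

15.694


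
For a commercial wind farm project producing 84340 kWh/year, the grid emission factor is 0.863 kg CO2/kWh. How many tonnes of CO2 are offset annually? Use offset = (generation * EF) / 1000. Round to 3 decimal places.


CO2 offset in kg = generation * emission_factor
CO2 offset = 84340 * 0.863 = 72785.42 kg
Convert to tonnes:
  CO2 offset = 72785.42 / 1000 = 72.785 tonnes

72.785


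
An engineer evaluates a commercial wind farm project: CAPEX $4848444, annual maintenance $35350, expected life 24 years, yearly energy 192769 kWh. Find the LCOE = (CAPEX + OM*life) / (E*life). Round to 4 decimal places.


Total cost = CAPEX + OM * lifetime = 4848444 + 35350 * 24 = 4848444 + 848400 = 5696844
Total generation = annual * lifetime = 192769 * 24 = 4626456 kWh
LCOE = 5696844 / 4626456
LCOE = 1.2314 $/kWh

1.2314


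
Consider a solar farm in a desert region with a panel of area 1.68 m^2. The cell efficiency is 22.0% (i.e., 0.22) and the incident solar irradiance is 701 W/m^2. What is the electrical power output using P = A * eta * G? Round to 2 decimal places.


Use the solar power formula P = A * eta * G.
Given: A = 1.68 m^2, eta = 0.22, G = 701 W/m^2
P = 1.68 * 0.22 * 701
P = 259.09 W

259.09


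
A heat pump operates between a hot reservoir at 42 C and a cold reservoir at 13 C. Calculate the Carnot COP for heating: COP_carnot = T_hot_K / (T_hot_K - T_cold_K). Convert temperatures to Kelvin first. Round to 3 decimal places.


Convert to Kelvin:
  T_hot = 42 + 273.15 = 315.15 K
  T_cold = 13 + 273.15 = 286.15 K
Apply Carnot COP formula:
  COP = T_hot_K / (T_hot_K - T_cold_K) = 315.15 / 29.0
  COP = 10.867

10.867


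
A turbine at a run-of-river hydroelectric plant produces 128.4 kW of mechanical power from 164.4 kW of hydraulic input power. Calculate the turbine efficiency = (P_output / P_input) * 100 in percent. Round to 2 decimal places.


Turbine efficiency = (output power / input power) * 100
eta = (128.4 / 164.4) * 100
eta = 78.10%

78.10


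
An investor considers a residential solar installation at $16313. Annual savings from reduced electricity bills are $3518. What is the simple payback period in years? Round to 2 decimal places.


Simple payback period = initial cost / annual savings
Payback = 16313 / 3518
Payback = 4.64 years

4.64


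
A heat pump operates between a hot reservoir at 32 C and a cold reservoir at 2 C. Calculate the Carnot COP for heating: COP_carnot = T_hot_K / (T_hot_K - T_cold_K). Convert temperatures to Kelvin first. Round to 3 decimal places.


Convert to Kelvin:
  T_hot = 32 + 273.15 = 305.15 K
  T_cold = 2 + 273.15 = 275.15 K
Apply Carnot COP formula:
  COP = T_hot_K / (T_hot_K - T_cold_K) = 305.15 / 30.0
  COP = 10.172

10.172


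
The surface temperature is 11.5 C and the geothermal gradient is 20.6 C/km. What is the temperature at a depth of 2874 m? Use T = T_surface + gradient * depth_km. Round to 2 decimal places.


Convert depth to km: 2874 / 1000 = 2.874 km
Temperature increase = gradient * depth_km = 20.6 * 2.874 = 59.2 C
Temperature at depth = T_surface + delta_T = 11.5 + 59.2
T = 70.70 C

70.70


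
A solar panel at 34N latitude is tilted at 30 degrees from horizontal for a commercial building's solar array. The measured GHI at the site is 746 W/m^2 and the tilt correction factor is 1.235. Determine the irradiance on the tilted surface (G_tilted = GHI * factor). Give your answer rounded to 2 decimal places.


Identify the given values:
  GHI = 746 W/m^2, tilt correction factor = 1.235
Apply the formula G_tilted = GHI * factor:
  G_tilted = 746 * 1.235
  G_tilted = 921.31 W/m^2

921.31


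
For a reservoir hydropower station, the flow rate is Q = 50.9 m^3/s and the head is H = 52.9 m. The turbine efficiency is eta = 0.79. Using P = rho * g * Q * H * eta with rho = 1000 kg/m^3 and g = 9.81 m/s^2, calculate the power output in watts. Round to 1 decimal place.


Apply the hydropower formula P = rho * g * Q * H * eta
rho * g = 1000 * 9.81 = 9810.0
P = 9810.0 * 50.9 * 52.9 * 0.79
P = 20867458.2 W

20867458.2


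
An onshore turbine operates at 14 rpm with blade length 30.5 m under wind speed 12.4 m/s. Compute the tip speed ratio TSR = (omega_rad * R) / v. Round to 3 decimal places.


Convert rotational speed to rad/s:
  omega = 14 * 2 * pi / 60 = 1.4661 rad/s
Compute tip speed:
  v_tip = omega * R = 1.4661 * 30.5 = 44.715 m/s
Tip speed ratio:
  TSR = v_tip / v_wind = 44.715 / 12.4 = 3.606

3.606


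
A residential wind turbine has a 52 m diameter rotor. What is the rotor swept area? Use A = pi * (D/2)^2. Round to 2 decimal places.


Compute the rotor radius:
  r = D / 2 = 52 / 2 = 26.0 m
Calculate swept area:
  A = pi * r^2 = pi * 26.0^2
  A = 2123.72 m^2

2123.72


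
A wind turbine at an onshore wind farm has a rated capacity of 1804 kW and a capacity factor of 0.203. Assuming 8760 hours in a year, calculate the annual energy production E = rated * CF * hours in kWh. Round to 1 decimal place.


Annual energy = rated_kW * capacity_factor * hours_per_year
Given: P_rated = 1804 kW, CF = 0.203, hours = 8760
E = 1804 * 0.203 * 8760
E = 3208017.1 kWh

3208017.1


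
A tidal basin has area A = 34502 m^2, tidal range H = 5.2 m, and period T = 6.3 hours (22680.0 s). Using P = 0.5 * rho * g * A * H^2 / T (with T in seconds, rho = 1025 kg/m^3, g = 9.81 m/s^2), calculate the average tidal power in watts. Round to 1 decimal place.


Convert period to seconds: T = 6.3 * 3600 = 22680.0 s
H^2 = 5.2^2 = 27.04
P = 0.5 * rho * g * A * H^2 / T
P = 0.5 * 1025 * 9.81 * 34502 * 27.04 / 22680.0
P = 206809.6 W

206809.6


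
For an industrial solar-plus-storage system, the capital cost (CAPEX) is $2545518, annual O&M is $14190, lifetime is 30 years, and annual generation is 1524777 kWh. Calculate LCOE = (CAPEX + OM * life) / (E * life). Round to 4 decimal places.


Total cost = CAPEX + OM * lifetime = 2545518 + 14190 * 30 = 2545518 + 425700 = 2971218
Total generation = annual * lifetime = 1524777 * 30 = 45743310 kWh
LCOE = 2971218 / 45743310
LCOE = 0.0650 $/kWh

0.0650


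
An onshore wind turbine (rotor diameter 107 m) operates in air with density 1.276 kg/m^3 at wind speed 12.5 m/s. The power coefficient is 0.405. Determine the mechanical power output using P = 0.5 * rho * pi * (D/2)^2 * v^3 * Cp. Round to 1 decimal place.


Step 1 -- Compute swept area:
  A = pi * (D/2)^2 = pi * (107/2)^2 = 8992.02 m^2
Step 2 -- Apply wind power equation:
  P = 0.5 * rho * A * v^3 * Cp
  v^3 = 12.5^3 = 1953.125
  P = 0.5 * 1.276 * 8992.02 * 1953.125 * 0.405
  P = 4537986.3 W

4537986.3


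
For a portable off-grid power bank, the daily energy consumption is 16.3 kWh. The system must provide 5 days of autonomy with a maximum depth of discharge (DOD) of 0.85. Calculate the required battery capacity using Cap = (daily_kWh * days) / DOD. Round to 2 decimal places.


Total energy needed = daily * days = 16.3 * 5 = 81.5 kWh
Account for depth of discharge:
  Cap = total_energy / DOD = 81.5 / 0.85
  Cap = 95.88 kWh

95.88


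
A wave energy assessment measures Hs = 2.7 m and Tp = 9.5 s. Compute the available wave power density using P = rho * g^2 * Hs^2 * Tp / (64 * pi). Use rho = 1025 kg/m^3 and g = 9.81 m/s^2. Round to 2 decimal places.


Apply wave power formula:
  g^2 = 9.81^2 = 96.2361
  Hs^2 = 2.7^2 = 7.29
  Numerator = rho * g^2 * Hs^2 * Tp = 1025 * 96.2361 * 7.29 * 9.5 = 6831451.88
  Denominator = 64 * pi = 201.0619
  P = 6831451.88 / 201.0619 = 33976.85 W/m

33976.85


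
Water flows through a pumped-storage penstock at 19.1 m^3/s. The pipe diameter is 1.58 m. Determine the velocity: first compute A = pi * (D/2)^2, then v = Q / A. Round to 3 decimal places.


Compute pipe cross-sectional area:
  A = pi * (D/2)^2 = pi * (1.58/2)^2 = 1.9607 m^2
Calculate velocity:
  v = Q / A = 19.1 / 1.9607
  v = 9.742 m/s

9.742


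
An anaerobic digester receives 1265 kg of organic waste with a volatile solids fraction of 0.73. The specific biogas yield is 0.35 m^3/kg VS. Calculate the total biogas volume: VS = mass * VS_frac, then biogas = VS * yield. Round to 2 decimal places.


Compute volatile solids:
  VS = mass * VS_fraction = 1265 * 0.73 = 923.45 kg
Calculate biogas volume:
  Biogas = VS * specific_yield = 923.45 * 0.35
  Biogas = 323.21 m^3

323.21


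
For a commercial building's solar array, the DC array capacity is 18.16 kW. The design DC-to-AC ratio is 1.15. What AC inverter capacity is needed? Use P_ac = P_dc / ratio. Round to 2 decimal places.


The inverter AC capacity is determined by the DC/AC ratio.
Given: P_dc = 18.16 kW, DC/AC ratio = 1.15
P_ac = P_dc / ratio = 18.16 / 1.15
P_ac = 15.79 kW

15.79


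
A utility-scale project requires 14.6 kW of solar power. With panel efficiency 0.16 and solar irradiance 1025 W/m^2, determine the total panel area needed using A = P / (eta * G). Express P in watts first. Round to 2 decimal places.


Convert target power to watts: P = 14.6 * 1000 = 14600.0 W
Compute denominator: eta * G = 0.16 * 1025 = 164.0
Required area A = P / (eta * G) = 14600.0 / 164.0
A = 89.02 m^2

89.02


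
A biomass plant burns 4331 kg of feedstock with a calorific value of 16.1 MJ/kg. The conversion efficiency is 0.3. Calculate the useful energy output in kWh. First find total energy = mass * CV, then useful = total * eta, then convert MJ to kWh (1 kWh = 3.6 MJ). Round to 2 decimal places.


Total energy = mass * CV = 4331 * 16.1 = 69729.1 MJ
Useful energy = total * eta = 69729.1 * 0.3 = 20918.73 MJ
Convert to kWh: 20918.73 / 3.6
Useful energy = 5810.76 kWh

5810.76


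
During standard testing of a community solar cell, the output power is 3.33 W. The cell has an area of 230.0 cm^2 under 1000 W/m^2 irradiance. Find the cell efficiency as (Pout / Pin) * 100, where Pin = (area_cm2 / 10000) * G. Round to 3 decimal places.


First compute the input power:
  Pin = area_cm2 / 10000 * G = 230.0 / 10000 * 1000 = 23.0 W
Then compute efficiency:
  Efficiency = (Pout / Pin) * 100 = (3.33 / 23.0) * 100
  Efficiency = 14.478%

14.478


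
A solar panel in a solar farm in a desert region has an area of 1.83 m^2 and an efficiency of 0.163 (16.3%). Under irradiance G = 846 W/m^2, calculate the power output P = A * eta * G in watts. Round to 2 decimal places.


Use the solar power formula P = A * eta * G.
Given: A = 1.83 m^2, eta = 0.163, G = 846 W/m^2
P = 1.83 * 0.163 * 846
P = 252.35 W

252.35


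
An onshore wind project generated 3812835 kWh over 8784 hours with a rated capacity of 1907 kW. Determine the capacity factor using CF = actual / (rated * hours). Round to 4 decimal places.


Capacity factor = actual output / maximum possible output
Maximum possible = rated * hours = 1907 * 8784 = 16751088 kWh
CF = 3812835 / 16751088
CF = 0.2276

0.2276
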